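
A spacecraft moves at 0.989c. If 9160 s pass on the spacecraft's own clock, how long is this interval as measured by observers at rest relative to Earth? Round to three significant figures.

Lorentz factor: γ = (1 − 0.978121)^(−1/2) = 6.7606.
Time dilation: Δt = γ·Δτ = 6.7606 × 9160 = 61900 s.

61900 s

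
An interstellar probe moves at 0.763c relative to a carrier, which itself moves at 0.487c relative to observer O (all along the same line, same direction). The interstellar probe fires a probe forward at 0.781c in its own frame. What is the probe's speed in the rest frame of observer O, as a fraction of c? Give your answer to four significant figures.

0.9887c

First combine the probe and interstellar probe (S''→S'): u₁ = (0.781 + 0.763)/(1 + 0.781×0.763) = 1.544/1.595903 = 0.96748.
Then combine with the carrier (S'→S): u = (0.96748 + 0.487)/(1 + 0.96748×0.487) = 1.45448/1.47116276 = 0.98866.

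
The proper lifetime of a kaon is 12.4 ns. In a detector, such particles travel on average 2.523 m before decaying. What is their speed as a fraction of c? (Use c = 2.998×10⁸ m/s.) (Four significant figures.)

0.5616c

d = βγcτ ⇒ βγ = d/(cτ) = 2.523 m / (3.71752 m) = 0.67868.
β = (βγ)/√(1+(βγ)²) = 0.67868/√1.460607 = 0.5616.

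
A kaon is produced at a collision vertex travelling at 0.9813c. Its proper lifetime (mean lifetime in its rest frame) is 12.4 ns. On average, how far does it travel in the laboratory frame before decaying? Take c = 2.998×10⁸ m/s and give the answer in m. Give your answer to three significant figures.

γ = 1/√(1 − β²) = 1/√(1 − 0.96294969) = 1/√0.03705031 = 1/0.192485 = 5.1952.
Lab-frame lifetime: Δt = γτ = 5.1952 × 12.4 ns = 64.42 ns.
Distance: d = vΔt = 0.9813 × 2.998×10⁸ m/s × 6.4420×10^-8 s = 19.0 m.

19.0 m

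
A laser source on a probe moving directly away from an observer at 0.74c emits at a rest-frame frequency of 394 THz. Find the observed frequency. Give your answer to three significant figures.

Relativistic Doppler (source moving away): f_obs = f_src · √((1−β)/(1+β)).
With β = 0.74: factor = √(0.26/1.74) = 0.38656.
f_obs = 394 × 0.38656 = 152 THz.

152 THz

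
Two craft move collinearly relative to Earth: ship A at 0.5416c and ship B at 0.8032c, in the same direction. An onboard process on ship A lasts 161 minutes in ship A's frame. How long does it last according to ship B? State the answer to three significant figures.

182 minutes

The velocity of ship A relative to ship B is (0.5416 − 0.8032)c / (1 − 0.5416×0.8032) = −0.46302c; relative speed 0.46302c.
At |u| = 0.46302c, γ = (1 − 0.214388)^(−1/2) = 1.1282.
Ship A's interval is proper; time dilation gives Δt_B = γΔτ = 1.1282 × 161 minutes = 182 minutes.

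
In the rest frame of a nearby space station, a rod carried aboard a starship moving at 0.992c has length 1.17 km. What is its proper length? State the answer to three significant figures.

γ = 1/√(1 − β²) = 1/√(1 − 0.984064) = 1/√0.015936 = 7.9216.
Proper length: L₀ = γ·L = 7.9216 × 1.17 = 9.27 km.

9.27 km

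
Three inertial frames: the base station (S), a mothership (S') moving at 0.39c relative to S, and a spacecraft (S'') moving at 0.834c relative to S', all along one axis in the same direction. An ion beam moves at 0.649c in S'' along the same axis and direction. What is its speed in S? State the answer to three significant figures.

Apply u = (u'+v)/(1+u'v) twice. Ion beam in the mothership frame: (0.649+0.834)/(1+0.649·0.834) = 1.483/1.541266 = 0.9622c.
That velocity, transformed to the rest frame of the base station: (0.9622+0.39)/(1+0.9622·0.39) = 1.3522/1.375258 = 0.98323c.

0.983c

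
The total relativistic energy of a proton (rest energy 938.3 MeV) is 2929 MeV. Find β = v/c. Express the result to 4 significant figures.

0.9473

Total energy E = γmc² gives γ = 2929/938.3 = 3.1216.
Hence β = √(1 − 1/γ²) = √(1 − 0.102623) = √0.897377 = 0.9473.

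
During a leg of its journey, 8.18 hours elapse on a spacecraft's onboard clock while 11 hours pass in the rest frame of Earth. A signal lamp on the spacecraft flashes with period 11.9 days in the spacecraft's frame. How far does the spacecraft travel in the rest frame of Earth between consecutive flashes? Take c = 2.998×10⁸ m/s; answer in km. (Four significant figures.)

From Δt = γΔτ: γ = 11/8.18 = 1.34474.
β = √(1 − 1/γ²) = 0.66858. Lab-frame period = γτ = 1.34474×11.9 days = 16.002 days. Distance = βc × γτ = 0.66858 × 2.998×10⁸ m/s × 1382572.8 s = 2.7712×10^14 m = 2.771×10^11 km.

2.771×10^11 km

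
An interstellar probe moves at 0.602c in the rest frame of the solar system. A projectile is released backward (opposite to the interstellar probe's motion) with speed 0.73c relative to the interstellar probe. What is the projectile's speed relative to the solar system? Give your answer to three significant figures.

0.228c

Relativistic velocity addition: u = (u' + v)/(1 + u'v/c²), with u' = −0.73c and v = 0.602c.
Numerator: −0.73 + 0.602 = −0.128. Denominator: 1 + (−0.73)(0.602) = 0.56054.
u = −0.128/0.56054 = −0.22835, so the speed is 0.228c.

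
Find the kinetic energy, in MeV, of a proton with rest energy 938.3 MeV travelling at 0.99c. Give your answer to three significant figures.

β² = 0.9801, so γ = 1/√0.0199 = 7.0888.
Kinetic energy: K = (γ − 1)mc² = (7.0888 − 1) × 938.3 MeV = 6.0888 × 938.3 = 5710 MeV.

5710 MeV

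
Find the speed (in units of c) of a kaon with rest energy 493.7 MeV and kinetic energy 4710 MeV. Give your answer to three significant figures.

0.995c

γ = 1 + K/(mc²) = 1 + 4710/493.7 = 10.54.
β = √(1 − 1/γ²) = √(1 − 0.00900158) = √0.99099842 = 0.995.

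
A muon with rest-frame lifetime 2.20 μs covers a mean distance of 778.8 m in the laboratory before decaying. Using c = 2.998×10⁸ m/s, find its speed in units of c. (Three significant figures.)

Lab distance = (lab lifetime)·v = γτ·βc, so βγ = d/(cτ) = 778.8/(2.998×10⁸ × 2.200×10^-6) = 1.1808.
With βγ = 1.1808: γ² = 1 + (βγ)² = 2.39429, and β = (βγ)/γ = 1.1808/1.54735 = 0.763.

0.763c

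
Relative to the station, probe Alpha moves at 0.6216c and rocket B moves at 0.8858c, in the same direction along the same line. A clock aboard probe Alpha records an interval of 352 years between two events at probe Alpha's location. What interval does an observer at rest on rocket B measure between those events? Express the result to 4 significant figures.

The velocity of probe Alpha relative to rocket B is (0.6216 − 0.8858)c / (1 − 0.6216×0.8858) = −0.58791c; relative speed 0.58791c.
γ for this relative speed: γ = 1/√(1 − 0.345638) = 1.2362.
The clock on probe Alpha records proper time, so rocket B measures Δt = γΔτ = 1.2362 × 352 = 435.1 years.

435.1 years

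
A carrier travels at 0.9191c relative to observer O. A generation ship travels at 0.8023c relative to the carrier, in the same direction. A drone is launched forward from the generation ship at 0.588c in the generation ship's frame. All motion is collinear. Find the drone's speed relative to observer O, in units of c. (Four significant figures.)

0.9976c

First combine the drone and generation ship (S''→S'): u₁ = (0.588 + 0.8023)/(1 + 0.588×0.8023) = 1.3903/1.4717524 = 0.94466.
Then combine with the carrier (S'→S): u = (0.94466 + 0.9191)/(1 + 0.94466×0.9191) = 1.86376/1.868237006 = 0.9976.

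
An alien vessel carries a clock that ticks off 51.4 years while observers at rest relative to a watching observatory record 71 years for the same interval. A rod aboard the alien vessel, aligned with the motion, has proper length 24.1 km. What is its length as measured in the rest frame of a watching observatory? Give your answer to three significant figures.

17.4 km

γ = Δt/Δτ = 71/51.4 = 1.38132.
The rod contracts by the same γ: 24.1 km / 1.38132 = 17.4 km.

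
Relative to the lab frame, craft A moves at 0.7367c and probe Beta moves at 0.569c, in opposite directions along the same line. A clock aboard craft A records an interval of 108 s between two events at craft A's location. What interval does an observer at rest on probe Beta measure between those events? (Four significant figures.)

The velocity of craft A relative to probe Beta is (0.7367 + 0.569)c / (1 + 0.7367×0.569) = 0.92004c; relative speed 0.92004c.
γ for this relative speed: γ = 1/√(1 − 0.846474) = 2.5522.
Craft A's interval is proper; time dilation gives Δt_B = γΔτ = 2.5522 × 108 s = 275.6 s.

275.6 s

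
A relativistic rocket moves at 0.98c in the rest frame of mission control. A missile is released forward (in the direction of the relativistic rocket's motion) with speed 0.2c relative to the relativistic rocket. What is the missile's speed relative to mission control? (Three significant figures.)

0.987c

Relativistic velocity addition: u = (u' + v)/(1 + u'v/c²), with u' = 0.2c and v = 0.98c.
Numerator: 0.2 + 0.98 = 1.18. Denominator: 1 + (0.2)(0.98) = 1.196.
u = 1.18/1.196 = 0.98662, so the speed is 0.987c.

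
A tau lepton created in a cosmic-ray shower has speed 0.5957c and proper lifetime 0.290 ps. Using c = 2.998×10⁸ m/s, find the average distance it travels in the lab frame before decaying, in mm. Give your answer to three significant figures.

Lorentz factor: γ = (1 − 0.35485849)^(−1/2) = 1.245.
Lab-frame lifetime: Δt = γτ = 1.245 × 0.290 ps = 0.36105 ps.
Distance: d = vΔt = 0.5957 × 2.998×10⁸ m/s × 3.6105×10^-13 s = 6.45×10^-5 m = 0.0645 mm.

0.0645 mm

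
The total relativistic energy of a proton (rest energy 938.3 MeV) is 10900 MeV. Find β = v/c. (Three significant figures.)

γ = E/(mc²) = 10900/938.3 = 11.617.
β = √(1 − 1/γ²) = √(1 − 0.00740989) = √0.99259011 = 0.996.

0.996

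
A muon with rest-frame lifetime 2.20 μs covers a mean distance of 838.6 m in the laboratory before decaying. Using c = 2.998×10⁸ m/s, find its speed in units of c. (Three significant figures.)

d = βγcτ ⇒ βγ = d/(cτ) = 838.6 m / (659.56 m) = 1.2715.
β = (βγ)/√(1+(βγ)²) = 1.2715/√2.61671 = 0.786.

0.786c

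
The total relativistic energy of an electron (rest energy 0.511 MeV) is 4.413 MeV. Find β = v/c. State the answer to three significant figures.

γ = E/(mc²) = 4.413/0.511 = 8.636.
β = √(1 − 1/γ²) = √(1 − 0.0134083) = √0.9865917 = 0.993.

0.993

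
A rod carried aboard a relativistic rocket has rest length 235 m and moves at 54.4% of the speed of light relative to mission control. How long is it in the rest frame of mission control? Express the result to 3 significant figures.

197 m

Lorentz factor: γ = (1 − 0.295936)^(−1/2) = 1.1918.
Length contraction: L = L₀/γ = 235/1.1918 = 197 m.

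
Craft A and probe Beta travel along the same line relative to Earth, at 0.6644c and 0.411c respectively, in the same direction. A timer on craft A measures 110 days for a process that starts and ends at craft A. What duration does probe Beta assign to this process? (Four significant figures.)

The velocity of craft A relative to probe Beta is (0.6644 − 0.411)c / (1 − 0.6644×0.411) = 0.34859c; relative speed 0.34859c.
γ for this relative speed: γ = 1/√(1 − 0.121515) = 1.0669.
The clock on craft A records proper time, so probe Beta measures Δt = γΔτ = 1.0669 × 110 = 117.4 days.

117.4 days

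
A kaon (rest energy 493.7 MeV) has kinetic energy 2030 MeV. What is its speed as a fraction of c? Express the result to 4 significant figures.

0.9807c

K = (γ−1)mc², so γ = 1 + 2030/493.7 = 5.1118.
Then v/c = √(1 − γ⁻²) = √(1 − 0.0382695) = √0.9617305 = 0.9807.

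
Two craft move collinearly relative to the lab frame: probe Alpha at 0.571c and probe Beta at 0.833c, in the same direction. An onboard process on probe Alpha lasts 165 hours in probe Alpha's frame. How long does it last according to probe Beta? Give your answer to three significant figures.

190 hours

Transform probe Alpha's velocity into probe Beta's frame: (0.571 − 0.833)/(1 − 0.571·0.833) = −0.262/0.524357, so the relative speed is 0.49966c.
γ for this relative speed: γ = 1/√(1 − 0.24966) = 1.1544.
The clock on probe Alpha records proper time, so probe Beta measures Δt = γΔτ = 1.1544 × 165 = 190 hours.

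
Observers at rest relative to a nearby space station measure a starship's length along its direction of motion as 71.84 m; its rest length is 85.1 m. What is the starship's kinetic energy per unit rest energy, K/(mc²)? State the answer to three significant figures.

γ = L₀/L = 85.1/71.84 = 1.18458.
K/(mc²) = γ − 1 = 1.18458 − 1 = 0.185.

0.185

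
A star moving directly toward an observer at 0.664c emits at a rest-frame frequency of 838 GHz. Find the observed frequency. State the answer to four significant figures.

Relativistic Doppler (source moving toward): f_obs = f_src · √((1+β)/(1−β)).
With β = 0.664: factor = √(1.664/0.336) = 2.2254.
f_obs = 838 × 2.2254 = 1865 GHz.

1865 GHz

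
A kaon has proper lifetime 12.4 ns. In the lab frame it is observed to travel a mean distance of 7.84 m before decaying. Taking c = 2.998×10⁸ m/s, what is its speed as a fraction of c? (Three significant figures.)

0.904c

d = βγcτ ⇒ βγ = d/(cτ) = 7.840 m / (3.71752 m) = 2.1089.
β = (βγ)/√(1+(βγ)²) = 2.1089/√5.44746 = 0.904.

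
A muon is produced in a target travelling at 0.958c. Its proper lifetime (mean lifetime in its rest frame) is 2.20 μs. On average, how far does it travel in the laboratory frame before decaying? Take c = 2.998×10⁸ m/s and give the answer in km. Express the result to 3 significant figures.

2.20 km

Lorentz factor: γ = (1 − 0.917764)^(−1/2) = 3.4871.
Lab-frame lifetime: Δt = γτ = 3.4871 × 2.20 μs = 7.6716 μs.
Distance: d = vΔt = 0.958 × 2.998×10⁸ m/s × 7.6716×10^-6 s = 2200 m = 2.20 km.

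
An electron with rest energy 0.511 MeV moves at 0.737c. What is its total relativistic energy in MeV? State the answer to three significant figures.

γ = 1/√(1 − β²) = 1/√(1 − 0.543169) = 1/√0.456831 = 1/0.675893 = 1.4795.
Total energy: E = γmc² = 1.4795 × 0.511 MeV = 0.756 MeV.

0.756 MeV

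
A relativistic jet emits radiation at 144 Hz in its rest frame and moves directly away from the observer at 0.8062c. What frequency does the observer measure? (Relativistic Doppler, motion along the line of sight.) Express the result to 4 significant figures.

Relativistic Doppler (source moving away): f_obs = f_src · √((1−β)/(1+β)).
With β = 0.8062: factor = √(0.1938/1.8062) = 0.32756.
f_obs = 144 × 0.32756 = 47.17 Hz.

47.17 Hz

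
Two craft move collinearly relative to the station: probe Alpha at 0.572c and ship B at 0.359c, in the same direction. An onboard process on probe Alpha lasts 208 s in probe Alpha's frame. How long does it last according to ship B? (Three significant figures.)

Speed of probe Alpha in ship B's frame: u = (v_A − v_B)/(1 − v_A v_B/c²) = (0.572 − 0.359)/(1 − 0.572×0.359) = 0.213/0.794652 = 0.26804; |u| = 0.26804c.
γ for this relative speed: γ = 1/√(1 − 0.0718454) = 1.038.
Probe Alpha's interval is proper; time dilation gives Δt_B = γΔτ = 1.038 × 208 s = 216 s.

216 s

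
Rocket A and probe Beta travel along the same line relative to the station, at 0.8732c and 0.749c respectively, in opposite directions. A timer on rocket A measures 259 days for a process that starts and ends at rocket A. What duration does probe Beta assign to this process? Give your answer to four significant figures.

Speed of rocket A in probe Beta's frame: u = (v_A + v_B)/(1 + v_A v_B/c²) = (0.8732 + 0.749)/(1 + 0.8732×0.749) = 1.6222/1.6540268 = 0.98076; |u| = 0.98076c.
γ for this relative speed: γ = 1/√(1 − 0.96189) = 5.1225.
The clock on rocket A records proper time, so probe Beta measures Δt = γΔτ = 5.1225 × 259 = 1327 days.

1327 days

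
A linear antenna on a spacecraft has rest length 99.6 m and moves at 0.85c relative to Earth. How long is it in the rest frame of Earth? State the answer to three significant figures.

γ = 1/√(1 − β²) = 1/√(1 − 0.7225) = 1/√0.2775 = 1/0.526783 = 1.8983.
Length contraction: L = L₀/γ = 99.6/1.8983 = 52.5 m.

52.5 m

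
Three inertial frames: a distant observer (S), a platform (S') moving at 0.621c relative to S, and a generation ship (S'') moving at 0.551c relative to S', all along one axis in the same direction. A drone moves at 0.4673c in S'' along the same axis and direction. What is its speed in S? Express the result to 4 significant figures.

Apply u = (u'+v)/(1+u'v) twice. Drone in the platform frame: (0.4673+0.551)/(1+0.4673·0.551) = 1.0183/1.2574823 = 0.80979c.
That velocity, transformed to the rest frame of a distant observer: (0.80979+0.621)/(1+0.80979·0.621) = 1.43079/1.50287959 = 0.95203c.

0.9520c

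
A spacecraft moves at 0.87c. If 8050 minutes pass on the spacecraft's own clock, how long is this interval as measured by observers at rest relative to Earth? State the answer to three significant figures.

16300 minutes

With β = 0.87, γ = 1/√(1 − 0.87²) = 1/√0.2431 = 2.0282.
The onboard clock measures proper time, so the interval in the rest frame of Earth is dilated: Δt = γ·Δτ = 2.0282 × 8050 minutes = 16300 minutes.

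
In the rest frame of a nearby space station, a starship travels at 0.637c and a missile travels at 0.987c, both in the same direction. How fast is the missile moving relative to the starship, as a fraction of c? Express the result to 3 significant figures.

0.943c

Transform to the starship's frame: u' = (u − v)/(1 − uv/c²).
u' = (0.987 − 0.637)/(1 − 0.987×0.637) = 0.35/0.371281 = 0.94268.
Speed in the starship's frame: 0.943c (in the same direction).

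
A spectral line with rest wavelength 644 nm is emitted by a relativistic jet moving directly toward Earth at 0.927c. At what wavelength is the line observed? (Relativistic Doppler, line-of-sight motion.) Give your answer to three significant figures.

Relativistic Doppler for wavelength: λ_obs = λ_src · √((1−β)/(1+β)).
With β = 0.927: factor = √(0.073/1.927) = 0.19463.
λ_obs = 644 × 0.19463 = 125 nm.

125 nm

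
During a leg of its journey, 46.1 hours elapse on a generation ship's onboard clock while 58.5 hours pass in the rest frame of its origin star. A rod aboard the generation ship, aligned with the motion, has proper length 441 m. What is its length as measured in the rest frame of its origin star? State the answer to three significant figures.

From Δt = γΔτ: γ = 58.5/46.1 = 1.26898.
L = L₀/γ = 441/1.26898 = 348 m.

348 m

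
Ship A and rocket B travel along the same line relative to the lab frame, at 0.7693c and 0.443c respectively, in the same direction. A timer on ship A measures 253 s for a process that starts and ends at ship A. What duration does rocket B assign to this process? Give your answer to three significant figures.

The velocity of ship A relative to rocket B is (0.7693 − 0.443)c / (1 − 0.7693×0.443) = 0.49499c; relative speed 0.49499c.
γ for this relative speed: γ = 1/√(1 − 0.245015) = 1.1509.
The clock on ship A records proper time, so rocket B measures Δt = γΔτ = 1.1509 × 253 = 291 s.

291 s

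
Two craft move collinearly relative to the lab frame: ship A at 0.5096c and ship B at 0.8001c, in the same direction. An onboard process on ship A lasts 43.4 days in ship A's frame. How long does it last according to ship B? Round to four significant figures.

49.80 days

Speed of ship A in ship B's frame: u = (v_A − v_B)/(1 − v_A v_B/c²) = (0.5096 − 0.8001)/(1 − 0.5096×0.8001) = −0.2905/0.59226904 = −0.49049; |u| = 0.49049c.
γ for this relative speed: γ = 1/√(1 − 0.24058) = 1.1475.
Ship A's interval is proper; time dilation gives Δt_B = γΔτ = 1.1475 × 43.4 days = 49.80 days.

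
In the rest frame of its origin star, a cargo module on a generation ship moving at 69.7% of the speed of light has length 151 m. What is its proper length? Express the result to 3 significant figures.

γ = 1/√(1 − β²) = 1/√(1 − 0.485809) = 1/√0.514191 = 1/0.717071 = 1.3946.
Proper length: L₀ = γ·L = 1.3946 × 151 = 211 m.

211 m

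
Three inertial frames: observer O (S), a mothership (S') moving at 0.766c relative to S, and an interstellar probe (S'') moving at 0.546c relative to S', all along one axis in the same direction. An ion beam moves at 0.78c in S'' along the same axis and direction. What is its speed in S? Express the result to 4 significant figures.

0.9904c

Compose velocities in two stages. Stage 1 (into S'): u₁ = (0.78+0.546)/(1+0.78×0.546) = 0.92995.
Stage 2 (into S): u = (0.92995+0.766)/(1+0.92995×0.766) = 0.99043, so the speed is 0.9904c.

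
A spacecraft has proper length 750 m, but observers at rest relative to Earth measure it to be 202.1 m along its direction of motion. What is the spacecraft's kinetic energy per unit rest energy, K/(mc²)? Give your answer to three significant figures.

2.71

Length contraction gives γ = L₀/L = 750/202.1 = 3.71103.
K/(mc²) = γ − 1 = 3.71103 − 1 = 2.71.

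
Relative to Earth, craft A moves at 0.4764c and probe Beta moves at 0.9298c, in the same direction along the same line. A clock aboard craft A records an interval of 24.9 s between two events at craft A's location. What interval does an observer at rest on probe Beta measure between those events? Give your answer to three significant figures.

42.9 s

Speed of craft A in probe Beta's frame: u = (v_A − v_B)/(1 − v_A v_B/c²) = (0.4764 − 0.9298)/(1 − 0.4764×0.9298) = −0.4534/0.55704328 = −0.81394; |u| = 0.81394c.
At |u| = 0.81394c, γ = (1 − 0.662498)^(−1/2) = 1.7213.
Craft A's interval is proper; time dilation gives Δt_B = γΔτ = 1.7213 × 24.9 s = 42.9 s.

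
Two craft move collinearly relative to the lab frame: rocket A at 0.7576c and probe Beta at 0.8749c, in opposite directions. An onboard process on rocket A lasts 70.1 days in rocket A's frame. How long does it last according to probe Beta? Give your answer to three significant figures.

369 days

Speed of rocket A in probe Beta's frame: u = (v_A + v_B)/(1 + v_A v_B/c²) = (0.7576 + 0.8749)/(1 + 0.7576×0.8749) = 1.6325/1.66282424 = 0.98176; |u| = 0.98176c.
γ for this relative speed: γ = 1/√(1 − 0.963853) = 5.2597.
Rocket A's interval is proper; time dilation gives Δt_B = γΔτ = 5.2597 × 70.1 days = 369 days.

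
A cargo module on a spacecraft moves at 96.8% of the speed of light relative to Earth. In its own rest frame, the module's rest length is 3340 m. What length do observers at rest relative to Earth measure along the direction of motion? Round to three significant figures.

With β = 0.968, γ = 1/√(1 − 0.968²) = 1/√0.062976 = 3.9849.
Length contraction: L = L₀/γ = 3340/3.9849 = 838 m.

838 m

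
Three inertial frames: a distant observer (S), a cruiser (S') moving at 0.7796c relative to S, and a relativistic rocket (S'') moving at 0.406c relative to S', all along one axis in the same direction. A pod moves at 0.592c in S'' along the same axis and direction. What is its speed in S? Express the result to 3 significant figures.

First combine the pod and relativistic rocket (S''→S'): u₁ = (0.592 + 0.406)/(1 + 0.592×0.406) = 0.998/1.240352 = 0.80461.
Then combine with the cruiser (S'→S): u = (0.80461 + 0.7796)/(1 + 0.80461×0.7796) = 1.58421/1.627273956 = 0.97354.

0.974c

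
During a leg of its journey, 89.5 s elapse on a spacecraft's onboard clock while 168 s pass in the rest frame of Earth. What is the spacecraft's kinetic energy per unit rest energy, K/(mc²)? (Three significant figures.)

From Δt = γΔτ: γ = 168/89.5 = 1.87709.
Since K = (γ−1)mc², K/(mc²) = 1.87709 − 1 = 0.877.

0.877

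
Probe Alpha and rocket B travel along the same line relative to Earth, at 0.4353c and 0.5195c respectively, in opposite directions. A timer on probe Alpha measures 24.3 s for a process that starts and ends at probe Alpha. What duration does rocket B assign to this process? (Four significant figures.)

38.73 s

Transform probe Alpha's velocity into rocket B's frame: (0.4353 + 0.5195)/(1 + 0.4353·0.5195) = 0.9548/1.22613835, so the relative speed is 0.7787c.
At |u| = 0.7787c, γ = (1 − 0.606374)^(−1/2) = 1.5939.
The clock on probe Alpha records proper time, so rocket B measures Δt = γΔτ = 1.5939 × 24.3 = 38.73 s.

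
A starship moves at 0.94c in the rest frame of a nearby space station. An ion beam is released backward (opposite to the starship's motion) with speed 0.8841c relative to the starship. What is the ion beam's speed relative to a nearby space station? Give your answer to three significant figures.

In units of c, u = (u' + v)/(1 + u'v) with u' = −0.8841 and v = 0.94.
Numerator: −0.8841 + 0.94 = 0.0559. Denominator: 1 + (−0.8841)(0.94) = 0.168946.
u = 0.0559/0.168946 = 0.33087, so the speed is 0.331c.

0.331c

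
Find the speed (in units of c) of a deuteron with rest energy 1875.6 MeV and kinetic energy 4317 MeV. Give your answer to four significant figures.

K = (γ−1)mc², so γ = 1 + 4317/1875.6 = 3.3017.
Then v/c = √(1 − γ⁻²) = √(1 − 0.0917328) = √0.9082672 = 0.9530.

0.9530c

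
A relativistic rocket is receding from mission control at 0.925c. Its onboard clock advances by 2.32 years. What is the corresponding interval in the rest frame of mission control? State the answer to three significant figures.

γ = 1/√(1 − β²) = 1/√(1 − 0.855625) = 1/√0.144375 = 1/0.379967 = 2.6318.
Time dilation: Δt = γ·Δτ = 2.6318 × 2.32 = 6.11 years.

6.11 years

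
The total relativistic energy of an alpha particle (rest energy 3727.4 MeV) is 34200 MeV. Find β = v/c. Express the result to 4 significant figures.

0.9940

γ = E/(mc²) = 34200/3727.4 = 9.1753.
β = √(1 − 1/γ²) = √(1 − 0.0118784) = √0.9881216 = 0.9940.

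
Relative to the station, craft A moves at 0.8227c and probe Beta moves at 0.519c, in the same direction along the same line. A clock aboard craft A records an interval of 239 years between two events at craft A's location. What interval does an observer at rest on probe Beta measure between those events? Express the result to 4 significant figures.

Speed of craft A in probe Beta's frame: u = (v_A − v_B)/(1 − v_A v_B/c²) = (0.8227 − 0.519)/(1 − 0.8227×0.519) = 0.3037/0.5730187 = 0.53; |u| = 0.53c.
At |u| = 0.53c, γ = (1 − 0.2809)^(−1/2) = 1.1792.
The clock on craft A records proper time, so probe Beta measures Δt = γΔτ = 1.1792 × 239 = 281.8 years.

281.8 years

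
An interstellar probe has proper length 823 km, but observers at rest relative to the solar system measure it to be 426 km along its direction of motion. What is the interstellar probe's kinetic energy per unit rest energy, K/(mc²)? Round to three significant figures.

0.932

γ = L₀/L = 823/426 = 1.93192.
Since K = (γ−1)mc², K/(mc²) = 1.93192 − 1 = 0.932.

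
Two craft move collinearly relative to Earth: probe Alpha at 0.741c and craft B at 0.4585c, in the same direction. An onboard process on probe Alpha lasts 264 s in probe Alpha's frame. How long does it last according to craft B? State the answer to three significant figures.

292 s

Transform probe Alpha's velocity into craft B's frame: (0.741 − 0.4585)/(1 − 0.741·0.4585) = 0.2825/0.6602515, so the relative speed is 0.42787c.
At |u| = 0.42787c, γ = (1 − 0.183073)^(−1/2) = 1.1064.
Probe Alpha's interval is proper; time dilation gives Δt_B = γΔτ = 1.1064 × 264 s = 292 s.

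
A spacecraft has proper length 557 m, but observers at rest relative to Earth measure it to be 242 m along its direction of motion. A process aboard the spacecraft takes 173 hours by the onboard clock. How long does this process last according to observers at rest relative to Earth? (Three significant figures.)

γ = L₀/L = 557/242 = 2.30165.
The same γ dilates the second interval: 2.30165 × 173 hours = 398 hours.

398 hours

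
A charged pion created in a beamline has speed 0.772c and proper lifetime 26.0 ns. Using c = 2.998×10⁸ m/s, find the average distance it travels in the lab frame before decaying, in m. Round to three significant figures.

γ = 1/√(1 − β²) = 1/√(1 − 0.595984) = 1/√0.404016 = 1/0.635623 = 1.5733.
Lab-frame lifetime: Δt = γτ = 1.5733 × 26.0 ns = 40.906 ns.
Distance: d = vΔt = 0.772 × 2.998×10⁸ m/s × 4.0906×10^-8 s = 9.47 m.

9.47 m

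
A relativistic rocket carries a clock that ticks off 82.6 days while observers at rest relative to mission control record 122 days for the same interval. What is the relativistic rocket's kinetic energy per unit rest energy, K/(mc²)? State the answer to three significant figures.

0.477

γ = Δt/Δτ = 122/82.6 = 1.477.
K/(mc²) = γ − 1 = 1.477 − 1 = 0.477.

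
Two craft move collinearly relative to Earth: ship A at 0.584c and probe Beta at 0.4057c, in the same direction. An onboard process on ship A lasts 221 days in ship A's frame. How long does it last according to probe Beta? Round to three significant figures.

227 days

Speed of ship A in probe Beta's frame: u = (v_A − v_B)/(1 − v_A v_B/c²) = (0.584 − 0.4057)/(1 − 0.584×0.4057) = 0.1783/0.7630712 = 0.23366; |u| = 0.23366c.
γ for this relative speed: γ = 1/√(1 − 0.054597) = 1.0285.
The clock on ship A records proper time, so probe Beta measures Δt = γΔτ = 1.0285 × 221 = 227 days.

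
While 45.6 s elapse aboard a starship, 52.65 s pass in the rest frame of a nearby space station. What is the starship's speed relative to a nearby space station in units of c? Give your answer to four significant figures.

0.4999c

γ = Δt/Δτ = 52.65/45.6 = 1.1546.
β = √(1 − 1/γ²) = √(1 − 0.750131) = √0.249869 = 0.4999.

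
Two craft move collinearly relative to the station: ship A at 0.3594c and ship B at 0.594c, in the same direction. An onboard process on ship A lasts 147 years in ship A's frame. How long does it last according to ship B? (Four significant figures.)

Speed of ship A in ship B's frame: u = (v_A − v_B)/(1 − v_A v_B/c²) = (0.3594 − 0.594)/(1 − 0.3594×0.594) = −0.2346/0.7865164 = −0.29828; |u| = 0.29828c.
γ for this relative speed: γ = 1/√(1 − 0.088971) = 1.0477.
The clock on ship A records proper time, so ship B measures Δt = γΔτ = 1.0477 × 147 = 154.0 years.

154.0 years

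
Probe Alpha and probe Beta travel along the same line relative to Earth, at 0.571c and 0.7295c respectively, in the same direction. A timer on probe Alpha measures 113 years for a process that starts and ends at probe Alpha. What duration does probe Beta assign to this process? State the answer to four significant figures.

The velocity of probe Alpha relative to probe Beta is (0.571 − 0.7295)c / (1 − 0.571×0.7295) = −0.27166c; relative speed 0.27166c.
γ for this relative speed: γ = 1/√(1 − 0.0737992) = 1.0391.
Probe Alpha's interval is proper; time dilation gives Δt_B = γΔτ = 1.0391 × 113 years = 117.4 years.

117.4 years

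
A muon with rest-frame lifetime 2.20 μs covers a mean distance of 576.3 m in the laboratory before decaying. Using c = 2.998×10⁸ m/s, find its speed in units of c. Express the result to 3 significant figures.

0.658c

Lab distance = (lab lifetime)·v = γτ·βc, so βγ = d/(cτ) = 576.3/(2.998×10⁸ × 2.200×10^-6) = 0.87376.
With βγ = 0.87376: γ² = 1 + (βγ)² = 1.763457, and β = (βγ)/γ = 0.87376/1.32795 = 0.658.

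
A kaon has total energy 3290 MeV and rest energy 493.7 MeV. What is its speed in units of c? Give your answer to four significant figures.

γ = E/(mc²) = 3290/493.7 = 6.664.
β = √(1 − 1/γ²) = √(1 − 0.022518) = √0.977482 = 0.9887.

0.9887c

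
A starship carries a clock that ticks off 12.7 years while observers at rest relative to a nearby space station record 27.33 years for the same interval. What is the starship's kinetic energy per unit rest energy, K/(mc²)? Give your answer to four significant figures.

The time-dilation ratio gives γ = 27.33/12.7 = 2.15197.
K/(mc²) = γ − 1 = 2.15197 − 1 = 1.152.

1.152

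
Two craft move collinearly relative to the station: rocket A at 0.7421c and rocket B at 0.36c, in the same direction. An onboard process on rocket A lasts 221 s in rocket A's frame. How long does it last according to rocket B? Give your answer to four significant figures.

The velocity of rocket A relative to rocket B is (0.7421 − 0.36)c / (1 − 0.7421×0.36) = 0.52139c; relative speed 0.52139c.
At |u| = 0.52139c, γ = (1 − 0.271848)^(−1/2) = 1.1719.
The clock on rocket A records proper time, so rocket B measures Δt = γΔτ = 1.1719 × 221 = 259.0 s.

259.0 s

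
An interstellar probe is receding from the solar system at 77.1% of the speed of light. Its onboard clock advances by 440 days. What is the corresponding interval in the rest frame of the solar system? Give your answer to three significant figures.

γ = 1/√(1 − β²) = 1/√(1 − 0.594441) = 1/√0.405559 = 1/0.636835 = 1.5703.
The onboard clock measures proper time, so the interval in the rest frame of the solar system is dilated: Δt = γ·Δτ = 1.5703 × 440 days = 691 days.

691 days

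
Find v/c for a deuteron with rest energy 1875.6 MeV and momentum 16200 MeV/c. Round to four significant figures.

0.9934

βγ = pc/(mc²) = 16200/1875.6 = 8.6372.
Since γ² = 1 + (βγ)² = 75.6012, γ = √75.6012 = 8.6949, and β = (βγ)/γ = 8.6372/8.6949 = 0.9934.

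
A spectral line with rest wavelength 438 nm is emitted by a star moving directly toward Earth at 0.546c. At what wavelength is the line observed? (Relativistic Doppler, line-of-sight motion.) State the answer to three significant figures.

Relativistic Doppler for wavelength: λ_obs = λ_src · √((1−β)/(1+β)).
With β = 0.546: factor = √(0.454/1.546) = 0.54191.
λ_obs = 438 × 0.54191 = 237 nm.

237 nm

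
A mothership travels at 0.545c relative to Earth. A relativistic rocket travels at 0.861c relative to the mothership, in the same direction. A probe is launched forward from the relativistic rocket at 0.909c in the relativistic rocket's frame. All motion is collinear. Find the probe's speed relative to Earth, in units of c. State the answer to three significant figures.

0.998c

First combine the probe and relativistic rocket (S''→S'): u₁ = (0.909 + 0.861)/(1 + 0.909×0.861) = 1.77/1.782649 = 0.9929.
Then combine with the mothership (S'→S): u = (0.9929 + 0.545)/(1 + 0.9929×0.545) = 1.5379/1.5411305 = 0.9979.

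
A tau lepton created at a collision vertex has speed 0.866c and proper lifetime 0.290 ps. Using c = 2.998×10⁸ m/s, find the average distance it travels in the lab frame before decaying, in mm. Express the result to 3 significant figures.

0.151 mm

With β = 0.866, γ = 1/√(1 − 0.866²) = 1/√0.250044 = 1.9998.
Lab-frame lifetime: Δt = γτ = 1.9998 × 0.290 ps = 0.57994 ps.
Distance: d = vΔt = 0.866 × 2.998×10⁸ m/s × 5.7994×10^-13 s = 1.51×10^-4 m = 0.151 mm.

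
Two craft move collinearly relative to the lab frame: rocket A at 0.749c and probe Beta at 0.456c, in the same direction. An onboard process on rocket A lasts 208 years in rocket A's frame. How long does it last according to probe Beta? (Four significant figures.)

The velocity of rocket A relative to probe Beta is (0.749 − 0.456)c / (1 − 0.749×0.456) = 0.44498c; relative speed 0.44498c.
At |u| = 0.44498c, γ = (1 − 0.198007)^(−1/2) = 1.1166.
The clock on rocket A records proper time, so probe Beta measures Δt = γΔτ = 1.1166 × 208 = 232.3 years.

232.3 years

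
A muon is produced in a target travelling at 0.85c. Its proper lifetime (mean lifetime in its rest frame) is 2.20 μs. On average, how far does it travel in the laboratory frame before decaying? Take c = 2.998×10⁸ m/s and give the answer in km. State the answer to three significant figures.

1.06 km

Lorentz factor: γ = (1 − 0.7225)^(−1/2) = 1.8983.
Lab-frame lifetime: Δt = γτ = 1.8983 × 2.20 μs = 4.1763 μs.
Distance: d = vΔt = 0.85 × 2.998×10⁸ m/s × 4.1763×10^-6 s = 1060 m = 1.06 km.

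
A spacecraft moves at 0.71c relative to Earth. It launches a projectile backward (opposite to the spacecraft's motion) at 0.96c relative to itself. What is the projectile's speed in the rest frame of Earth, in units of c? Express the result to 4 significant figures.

0.7852c

In units of c, u = (u' + v)/(1 + u'v) with u' = −0.96 and v = 0.71.
Numerator: −0.96 + 0.71 = −0.25. Denominator: 1 + (−0.96)(0.71) = 0.3184.
u = −0.25/0.3184 = −0.78518, so the speed is 0.7852c.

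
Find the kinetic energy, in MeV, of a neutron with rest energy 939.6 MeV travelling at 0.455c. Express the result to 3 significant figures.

116 MeV

Lorentz factor: γ = (1 − 0.207025)^(−1/2) = 1.12298.
Kinetic energy: K = (γ − 1)mc² = (1.12298 − 1) × 939.6 MeV = 0.12298 × 939.6 = 116 MeV.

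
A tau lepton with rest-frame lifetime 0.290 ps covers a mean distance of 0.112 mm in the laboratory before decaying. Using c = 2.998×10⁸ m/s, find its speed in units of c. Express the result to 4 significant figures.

0.7899c

Lab distance = (lab lifetime)·v = γτ·βc, so βγ = d/(cτ) = 1.120×10^-4/(2.998×10⁸ × 2.900×10^-13) = 1.2882.
With βγ = 1.2882: γ² = 1 + (βγ)² = 2.65946, and β = (βγ)/γ = 1.2882/1.63079 = 0.7899.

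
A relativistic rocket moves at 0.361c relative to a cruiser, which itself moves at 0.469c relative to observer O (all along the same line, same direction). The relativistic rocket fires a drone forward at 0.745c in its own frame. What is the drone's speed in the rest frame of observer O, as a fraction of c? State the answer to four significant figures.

0.9516c

First combine the drone and relativistic rocket (S''→S'): u₁ = (0.745 + 0.361)/(1 + 0.745×0.361) = 1.106/1.268945 = 0.87159.
Then combine with the cruiser (S'→S): u = (0.87159 + 0.469)/(1 + 0.87159×0.469) = 1.34059/1.40877571 = 0.9516.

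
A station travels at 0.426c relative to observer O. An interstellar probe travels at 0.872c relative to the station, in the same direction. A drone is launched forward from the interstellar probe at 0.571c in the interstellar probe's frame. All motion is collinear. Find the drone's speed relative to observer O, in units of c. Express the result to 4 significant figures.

Compose velocities in two stages. Stage 1 (into S'): u₁ = (0.571+0.872)/(1+0.571×0.872) = 0.96334.
Stage 2 (into S): u = (0.96334+0.426)/(1+0.96334×0.426) = 0.98508, so the speed is 0.9851c.

0.9851c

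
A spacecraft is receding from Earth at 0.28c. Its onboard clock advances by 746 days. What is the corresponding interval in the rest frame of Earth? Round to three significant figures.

777 days

With β = 0.28, γ = 1/√(1 − 0.28²) = 1/√0.9216 = 1.0417.
The onboard clock measures proper time, so the interval in the rest frame of Earth is dilated: Δt = γ·Δτ = 1.0417 × 746 days = 777 days.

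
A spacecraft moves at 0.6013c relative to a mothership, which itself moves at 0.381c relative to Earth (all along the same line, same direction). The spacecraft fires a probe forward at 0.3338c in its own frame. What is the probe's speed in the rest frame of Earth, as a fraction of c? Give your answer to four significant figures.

First combine the probe and spacecraft (S''→S'): u₁ = (0.3338 + 0.6013)/(1 + 0.3338×0.6013) = 0.9351/1.20071394 = 0.77879.
Then combine with the mothership (S'→S): u = (0.77879 + 0.381)/(1 + 0.77879×0.381) = 1.15979/1.29671899 = 0.8944.

0.8944c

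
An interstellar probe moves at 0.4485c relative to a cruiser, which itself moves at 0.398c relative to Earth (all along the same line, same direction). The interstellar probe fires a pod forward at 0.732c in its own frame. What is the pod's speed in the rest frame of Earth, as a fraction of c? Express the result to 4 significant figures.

0.9505c

Apply u = (u'+v)/(1+u'v) twice. Pod in the cruiser frame: (0.732+0.4485)/(1+0.732·0.4485) = 1.1805/1.328302 = 0.88873c.
That velocity, transformed to the rest frame of Earth: (0.88873+0.398)/(1+0.88873·0.398) = 1.28673/1.35371454 = 0.95052c.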